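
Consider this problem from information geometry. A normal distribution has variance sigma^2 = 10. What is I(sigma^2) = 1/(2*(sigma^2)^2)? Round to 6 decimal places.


Fisher information for variance: I(sigma^2) = 1/(2*sigma^4).
sigma^2 = 10, so sigma^4 = 100.
I = 1/(2*100) = 1/200 = 0.005000

0.005000


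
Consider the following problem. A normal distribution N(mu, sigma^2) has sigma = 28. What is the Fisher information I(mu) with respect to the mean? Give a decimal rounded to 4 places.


The Fisher information for the mean of a normal distribution is I(mu) = 1/sigma^2.
sigma = 28, so sigma^2 = 784.
I(mu) = 1/784 = 0.0013

0.0013


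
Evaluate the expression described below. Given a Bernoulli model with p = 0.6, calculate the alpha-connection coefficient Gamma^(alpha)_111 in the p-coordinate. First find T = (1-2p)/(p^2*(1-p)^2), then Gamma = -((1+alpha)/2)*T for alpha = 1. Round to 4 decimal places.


Skewness (Amari-Chentsov) tensor: T = (1-2p)/(p^2*(1-p)^2).
p = 0.6, 1-2p = -0.2, p^2 = 0.36, (1-p)^2 = 0.16.
T = -0.2/(0.36 * 0.16) = -3.472222.
In the p-coordinate, Gamma^(alpha) = Gamma^(0) - (alpha/2)*T with Gamma^(0) = (1/2)*g'(p) = -T/2,
so Gamma^(alpha) = -((1+alpha)/2)*T.
alpha = 1, -(1+alpha)/2 = -1.0.
Gamma = -1.0 * -3.472222 = 3.4722

3.4722


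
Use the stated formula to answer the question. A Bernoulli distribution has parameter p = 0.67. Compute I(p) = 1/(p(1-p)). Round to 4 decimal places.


For Bernoulli(p), Fisher information is I(p) = 1/(p*(1-p)).
p = 0.67, 1-p = 0.33.
p*(1-p) = 0.2211.
I(p) = 1/0.2211 = 4.5228

4.5228


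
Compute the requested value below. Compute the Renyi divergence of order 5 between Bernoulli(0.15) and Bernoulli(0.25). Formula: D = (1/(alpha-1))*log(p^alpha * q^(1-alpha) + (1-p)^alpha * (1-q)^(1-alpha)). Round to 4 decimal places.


Renyi divergence of order alpha between Bernoulli distributions:
D = (1/(alpha-1))*log(p^alpha * q^(1-alpha) + (1-p)^alpha * (1-q)^(1-alpha)).
alpha = 5, p = 0.15, q = 0.25.
p^alpha * q^(1-alpha) = 0.15^5 * 0.25^-4 = 0.01944.
(1-p)^alpha * (1-q)^(1-alpha) = 0.85^5 * 0.75^-4 = 1.402328.
sum = 0.01944 + 1.402328 = 1.421768.
D = (1/4)*log(1.421768) = 0.0880

0.0880


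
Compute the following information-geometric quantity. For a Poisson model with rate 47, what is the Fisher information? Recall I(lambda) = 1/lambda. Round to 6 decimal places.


Fisher information for Poisson: I(lambda) = 1/lambda.
lambda = 47.
I(lambda) = 1/47 = 0.021277

0.021277


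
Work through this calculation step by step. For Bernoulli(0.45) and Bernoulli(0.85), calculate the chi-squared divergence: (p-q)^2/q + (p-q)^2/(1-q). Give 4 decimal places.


Chi-squared divergence between Bernoulli distributions:
chi^2 = (p-q)^2/q + (p-q)^2/(1-q).
p = 0.45, q = 0.85, p-q = -0.4.
(p-q)^2 = 0.16.
term1 = 0.16/0.85 = 0.188235.
term2 = 0.16/0.15 = 1.066667.
chi^2 = 0.188235 + 1.066667 = 1.2549

1.2549


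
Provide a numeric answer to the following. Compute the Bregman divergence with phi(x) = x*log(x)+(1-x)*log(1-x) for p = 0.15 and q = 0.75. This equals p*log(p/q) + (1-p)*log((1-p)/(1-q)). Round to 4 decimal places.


Bregman divergence with negative entropy generator:
D = p*log(p/q) + (1-p)*log((1-p)/(1-q)).
p = 0.15, q = 0.75.
p*log(p/q) = 0.15*log(0.15/0.75) = -0.241416.
(1-p)*log((1-p)/(1-q)) = 0.85*log(0.85/0.25) = 1.040209.
D = -0.241416 + 1.040209 = 0.7988

0.7988


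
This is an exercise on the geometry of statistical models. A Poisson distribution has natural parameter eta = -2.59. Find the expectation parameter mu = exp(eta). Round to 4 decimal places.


Expectation parameter for Poisson exponential family:
mu = exp(eta).
eta = -2.59.
mu = exp(-2.59) = 0.0750

0.0750


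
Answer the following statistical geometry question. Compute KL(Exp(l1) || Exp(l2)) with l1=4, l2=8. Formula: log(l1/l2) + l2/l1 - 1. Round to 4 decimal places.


KL divergence for exponential family:
KL = log(l1/l2) + l2/l1 - 1.
log(4/8) = -0.693147.
8/4 = 2.0.
KL = -0.693147 + 2.0 - 1 = 0.3069

0.3069


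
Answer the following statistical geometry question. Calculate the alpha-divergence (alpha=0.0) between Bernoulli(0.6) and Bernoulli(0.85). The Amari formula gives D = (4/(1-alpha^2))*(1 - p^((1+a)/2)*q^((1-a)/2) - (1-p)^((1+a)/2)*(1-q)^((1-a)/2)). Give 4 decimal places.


Amari alpha-divergence:
D = (4/(1-alpha^2))*(1 - p^((1+a)/2)*q^((1-a)/2) - (1-p)^((1+a)/2)*(1-q)^((1-a)/2)).
alpha = 0.0, p = 0.6, q = 0.85.
e1 = (1+alpha)/2 = 0.5, e2 = (1-alpha)/2 = 0.5.
t1 = p^e1 * q^e2 = 0.6^0.5 * 0.85^0.5 = 0.714143.
t2 = (1-p)^e1 * (1-q)^e2 = 0.4^0.5 * 0.15^0.5 = 0.244949.
4/(1-alpha^2) = 4.0.
D = 4.0*(1 - 0.714143 - 0.244949) = 0.1636

0.1636


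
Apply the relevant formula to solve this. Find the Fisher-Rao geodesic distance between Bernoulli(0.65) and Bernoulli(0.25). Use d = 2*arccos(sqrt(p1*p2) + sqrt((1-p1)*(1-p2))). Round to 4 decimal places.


Geodesic distance on Bernoulli manifold:
d(p1,p2) = 2*arccos(sqrt(p1*p2) + sqrt((1-p1)*(1-p2))).
sqrt(p1*p2) = sqrt(0.65*0.25) = 0.403113.
sqrt((1-p1)*(1-p2)) = sqrt(0.35*0.75) = 0.512348.
arg = 0.403113 + 0.512348 = 0.91546.
d = 2*arccos(0.91546) = 0.8283

0.8283


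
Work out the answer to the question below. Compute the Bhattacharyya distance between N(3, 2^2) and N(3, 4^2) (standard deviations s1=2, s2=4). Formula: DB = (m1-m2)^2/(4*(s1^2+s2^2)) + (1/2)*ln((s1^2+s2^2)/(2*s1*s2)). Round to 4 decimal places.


Bhattacharyya distance between two Gaussians:
DB = (m1-m2)^2/(4*(s1^2+s2^2)) + (1/2)*ln((s1^2+s2^2)/(2*s1*s2)).
(m1-m2)^2 = (0)^2 = 0.
s1^2+s2^2 = 4 + 16 = 20.
term1 = 0/80 = 0.0.
term2 = 0.5*ln(20/16.0) = 0.111572.
DB = 0.0 + 0.111572 = 0.1116

0.1116


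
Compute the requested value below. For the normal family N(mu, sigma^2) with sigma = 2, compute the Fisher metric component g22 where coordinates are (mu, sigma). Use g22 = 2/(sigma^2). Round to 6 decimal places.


For the 2-parameter normal family, the Fisher metric has:
  g11 = 1/sigma^2, g22 = 2/sigma^2.
sigma = 2, sigma^2 = 4.
g22 = 0.500000

0.500000


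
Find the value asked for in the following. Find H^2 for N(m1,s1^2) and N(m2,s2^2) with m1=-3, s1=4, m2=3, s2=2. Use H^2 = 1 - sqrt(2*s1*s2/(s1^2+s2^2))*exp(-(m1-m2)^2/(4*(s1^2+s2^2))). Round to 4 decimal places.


Squared Hellinger distance for Gaussians:
H^2 = 1 - sqrt(2*s1*s2/(s1^2+s2^2)) * exp(-(m1-m2)^2/(4*(s1^2+s2^2))).
s1^2 = 16, s2^2 = 4, s1^2+s2^2 = 20.
sqrt(2*4*2/(20)) = 0.894427.
(m1-m2)^2 = (-6)^2 = 36.
exp(-36/(4*20)) = exp(-0.45) = 0.637628.
H^2 = 1 - 0.894427*0.637628 = 0.4297

0.4297


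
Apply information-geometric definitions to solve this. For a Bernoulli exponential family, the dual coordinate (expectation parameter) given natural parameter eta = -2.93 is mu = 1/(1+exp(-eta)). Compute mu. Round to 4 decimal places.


Dual coordinate (expectation parameter) for Bernoulli:
mu = 1/(1+exp(-eta)).
eta = -2.93.
exp(-eta) = exp(2.93) = 18.72763.
mu = 1/(1+18.72763) = 0.0507

0.0507


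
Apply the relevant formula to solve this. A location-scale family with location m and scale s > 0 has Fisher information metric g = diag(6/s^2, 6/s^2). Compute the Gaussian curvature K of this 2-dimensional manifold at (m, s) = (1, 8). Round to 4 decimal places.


The metric has the form g = (A dm^2 + B ds^2)/s^2 with A = 6, B = 6.
Substitute u = sqrt(A/B)*m: g = B*(du^2 + ds^2)/s^2, i.e. B times the
Poincare upper half-plane metric, which has constant Gaussian curvature -1.
Scaling a 2D metric by a constant c divides the Gaussian curvature by c,
so K = -1/B = -1/(6) = -0.1667 everywhere (the point (m, s) = (1, 8) is irrelevant:
the curvature is constant).
The requested Gaussian curvature is K = -0.1667.

-0.1667


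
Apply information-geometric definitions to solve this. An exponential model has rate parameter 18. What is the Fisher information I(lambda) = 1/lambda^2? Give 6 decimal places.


Fisher information for exponential: I(lambda) = 1/lambda^2.
lambda = 18, lambda^2 = 324.
I = 1/324 = 0.003086

0.003086


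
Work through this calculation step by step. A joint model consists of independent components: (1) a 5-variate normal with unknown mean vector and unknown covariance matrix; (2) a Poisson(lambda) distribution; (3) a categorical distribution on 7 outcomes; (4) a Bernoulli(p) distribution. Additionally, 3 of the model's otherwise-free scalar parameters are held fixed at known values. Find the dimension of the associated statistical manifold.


The dimension of a statistical manifold equals the number of free
(independent) real parameters of the model. For a product of independent
blocks the parameter counts add.
- 5-variate normal: 5 (mean) + 5*6/2 = 15 (symmetric covariance) = 20.
- Poisson (lambda): 1.
- categorical on 7 outcomes (probabilities sum to 1): 7-1 = 6.
- Bernoulli (p): 1.
Total = 20 + 1 + 6 + 1 = 28.
3 parameter(s) fixed at known values: 28 - 3 = 25.
Dimension = 25

25


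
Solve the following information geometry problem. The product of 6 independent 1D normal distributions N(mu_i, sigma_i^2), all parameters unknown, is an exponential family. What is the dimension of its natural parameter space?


Exponential family dimension calculation:
Each univariate normal has two natural parameters (mu/sigma^2 and -1/(2 sigma^2)).
With 6 independent components, dim = 2 * 6 = 12.

12


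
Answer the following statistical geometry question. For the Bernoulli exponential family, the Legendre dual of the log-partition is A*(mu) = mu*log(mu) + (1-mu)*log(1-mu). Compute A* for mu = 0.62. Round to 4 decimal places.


Legendre transform for Bernoulli:
A*(mu) = mu*log(mu) + (1-mu)*log(1-mu).
mu = 0.62, 1-mu = 0.38.
mu*log(mu) = 0.62*log(0.62) = -0.296382.
(1-mu)*log(1-mu) = 0.38*log(0.38) = -0.367682.
A* = -0.296382 + -0.367682 = -0.6641

-0.6641


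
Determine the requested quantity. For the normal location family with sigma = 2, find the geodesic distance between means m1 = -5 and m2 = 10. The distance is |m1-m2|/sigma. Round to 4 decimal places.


On the fixed-variance normal subfamily, geodesic distance = |m1-m2|/sigma.
|-5 - 10| = 15.
sigma = 2.
d = 15/2 = 7.5000

7.5000


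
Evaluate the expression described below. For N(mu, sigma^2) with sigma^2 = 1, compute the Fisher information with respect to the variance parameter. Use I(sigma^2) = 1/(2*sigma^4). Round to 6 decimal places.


Fisher information for variance: I(sigma^2) = 1/(2*sigma^4).
sigma^2 = 1, so sigma^4 = 1.
I = 1/(2*1) = 1/2 = 0.500000

0.500000


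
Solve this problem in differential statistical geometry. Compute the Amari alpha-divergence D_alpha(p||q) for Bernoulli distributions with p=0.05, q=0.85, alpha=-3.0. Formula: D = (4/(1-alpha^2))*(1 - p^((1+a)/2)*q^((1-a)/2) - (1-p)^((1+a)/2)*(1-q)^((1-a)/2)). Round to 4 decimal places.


Amari alpha-divergence:
D = (4/(1-alpha^2))*(1 - p^((1+a)/2)*q^((1-a)/2) - (1-p)^((1+a)/2)*(1-q)^((1-a)/2)).
alpha = -3.0, p = 0.05, q = 0.85.
e1 = (1+alpha)/2 = -1.0, e2 = (1-alpha)/2 = 2.0.
t1 = p^e1 * q^e2 = 0.05^-1.0 * 0.85^2.0 = 14.45.
t2 = (1-p)^e1 * (1-q)^e2 = 0.95^-1.0 * 0.15^2.0 = 0.023684.
4/(1-alpha^2) = -0.5.
D = -0.5*(1 - 14.45 - 0.023684) = 6.7368

6.7368


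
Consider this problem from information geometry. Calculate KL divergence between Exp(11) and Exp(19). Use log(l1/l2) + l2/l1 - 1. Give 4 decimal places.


KL divergence for exponential family:
KL = log(l1/l2) + l2/l1 - 1.
log(11/19) = -0.546544.
19/11 = 1.727273.
KL = -0.546544 + 1.727273 - 1 = 0.1807

0.1807


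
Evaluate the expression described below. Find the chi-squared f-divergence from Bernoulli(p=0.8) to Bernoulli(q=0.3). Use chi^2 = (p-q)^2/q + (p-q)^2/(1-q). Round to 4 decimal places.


Chi-squared divergence between Bernoulli distributions:
chi^2 = (p-q)^2/q + (p-q)^2/(1-q).
p = 0.8, q = 0.3, p-q = 0.5.
(p-q)^2 = 0.25.
term1 = 0.25/0.3 = 0.833333.
term2 = 0.25/0.7 = 0.357143.
chi^2 = 0.833333 + 0.357143 = 1.1905

1.1905


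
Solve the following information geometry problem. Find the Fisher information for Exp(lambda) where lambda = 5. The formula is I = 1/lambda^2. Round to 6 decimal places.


Fisher information for exponential: I(lambda) = 1/lambda^2.
lambda = 5, lambda^2 = 25.
I = 1/25 = 0.040000

0.040000


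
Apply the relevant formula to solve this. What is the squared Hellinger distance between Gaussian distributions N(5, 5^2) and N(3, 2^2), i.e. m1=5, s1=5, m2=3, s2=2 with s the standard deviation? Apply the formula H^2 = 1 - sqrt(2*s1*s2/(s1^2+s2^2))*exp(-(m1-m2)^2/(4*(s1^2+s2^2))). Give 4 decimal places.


Squared Hellinger distance for Gaussians:
H^2 = 1 - sqrt(2*s1*s2/(s1^2+s2^2)) * exp(-(m1-m2)^2/(4*(s1^2+s2^2))).
s1^2 = 25, s2^2 = 4, s1^2+s2^2 = 29.
sqrt(2*5*2/(29)) = 0.830455.
(m1-m2)^2 = (2)^2 = 4.
exp(-4/(4*29)) = exp(-0.034483) = 0.966105.
H^2 = 1 - 0.830455*0.966105 = 0.1977

0.1977


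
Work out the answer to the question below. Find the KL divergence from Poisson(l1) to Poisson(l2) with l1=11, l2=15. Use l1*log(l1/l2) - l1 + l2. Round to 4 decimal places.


KL divergence for Poisson:
KL = l1*log(l1/l2) - l1 + l2.
l1 = 11, l2 = 15.
log(11/15) = -0.310155.
l1*log(l1/l2) = 11 * -0.310155 = -3.411704.
KL = -3.411704 - 11 + 15 = 0.5883

0.5883


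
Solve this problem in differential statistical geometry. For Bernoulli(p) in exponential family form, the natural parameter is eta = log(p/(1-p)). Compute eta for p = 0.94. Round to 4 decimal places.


Natural parameter for Bernoulli: eta = log(p/(1-p)).
p = 0.94, 1-p = 0.06.
p/(1-p) = 15.666667.
eta = log(15.666667) = 2.7515

2.7515


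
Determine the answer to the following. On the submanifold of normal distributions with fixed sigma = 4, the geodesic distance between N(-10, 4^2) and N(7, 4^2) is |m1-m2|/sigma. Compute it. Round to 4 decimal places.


On the fixed-variance normal subfamily, geodesic distance = |m1-m2|/sigma.
|-10 - 7| = 17.
sigma = 4.
d = 17/4 = 4.2500

4.2500


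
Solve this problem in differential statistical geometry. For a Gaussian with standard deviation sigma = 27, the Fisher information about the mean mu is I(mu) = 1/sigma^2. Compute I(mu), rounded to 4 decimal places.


The Fisher information for the mean of a normal distribution is I(mu) = 1/sigma^2.
sigma = 27, so sigma^2 = 729.
I(mu) = 1/729 = 0.0014

0.0014


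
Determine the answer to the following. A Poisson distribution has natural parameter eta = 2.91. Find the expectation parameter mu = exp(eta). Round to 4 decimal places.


Expectation parameter for Poisson exponential family:
mu = exp(eta).
eta = 2.91.
mu = exp(2.91) = 18.3568

18.3568


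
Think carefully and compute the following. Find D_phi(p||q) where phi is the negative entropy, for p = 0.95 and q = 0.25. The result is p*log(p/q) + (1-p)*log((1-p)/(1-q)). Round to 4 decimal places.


Bregman divergence with negative entropy generator:
D = p*log(p/q) + (1-p)*log((1-p)/(1-q)).
p = 0.95, q = 0.25.
p*log(p/q) = 0.95*log(0.95/0.25) = 1.268251.
(1-p)*log((1-p)/(1-q)) = 0.05*log(0.05/0.75) = -0.135403.
D = 1.268251 + -0.135403 = 1.1328

1.1328


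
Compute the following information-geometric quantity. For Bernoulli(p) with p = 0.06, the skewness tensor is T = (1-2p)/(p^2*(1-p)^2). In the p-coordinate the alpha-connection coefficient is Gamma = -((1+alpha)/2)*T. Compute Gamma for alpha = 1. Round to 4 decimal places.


Skewness (Amari-Chentsov) tensor: T = (1-2p)/(p^2*(1-p)^2).
p = 0.06, 1-2p = 0.88, p^2 = 0.0036, (1-p)^2 = 0.8836.
T = 0.88/(0.0036 * 0.8836) = 276.646044.
In the p-coordinate, Gamma^(alpha) = Gamma^(0) - (alpha/2)*T with Gamma^(0) = (1/2)*g'(p) = -T/2,
so Gamma^(alpha) = -((1+alpha)/2)*T.
alpha = 1, -(1+alpha)/2 = -1.0.
Gamma = -1.0 * 276.646044 = -276.6460

-276.6460


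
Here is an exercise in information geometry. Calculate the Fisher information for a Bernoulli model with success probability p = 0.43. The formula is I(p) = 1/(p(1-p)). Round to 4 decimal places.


For Bernoulli(p), Fisher information is I(p) = 1/(p*(1-p)).
p = 0.43, 1-p = 0.57.
p*(1-p) = 0.2451.
I(p) = 1/0.2451 = 4.0800

4.0800


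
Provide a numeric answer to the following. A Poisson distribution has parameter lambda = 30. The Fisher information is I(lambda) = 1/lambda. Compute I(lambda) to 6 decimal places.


Fisher information for Poisson: I(lambda) = 1/lambda.
lambda = 30.
I(lambda) = 1/30 = 0.033333

0.033333


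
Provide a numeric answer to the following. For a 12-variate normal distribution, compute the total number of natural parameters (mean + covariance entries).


Exponential family dimension calculation:
For 12-dim MVN: mean has 12 params, covariance has 12*13/2 = 78 unique entries.
Total dim = 12 + 78 = 90.

90


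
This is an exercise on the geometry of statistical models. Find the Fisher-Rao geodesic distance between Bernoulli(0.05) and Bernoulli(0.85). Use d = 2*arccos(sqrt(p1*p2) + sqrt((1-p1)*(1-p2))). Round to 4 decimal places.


Geodesic distance on Bernoulli manifold:
d(p1,p2) = 2*arccos(sqrt(p1*p2) + sqrt((1-p1)*(1-p2))).
sqrt(p1*p2) = sqrt(0.05*0.85) = 0.206155.
sqrt((1-p1)*(1-p2)) = sqrt(0.95*0.15) = 0.377492.
arg = 0.206155 + 0.377492 = 0.583647.
d = 2*arccos(0.583647) = 1.8952

1.8952


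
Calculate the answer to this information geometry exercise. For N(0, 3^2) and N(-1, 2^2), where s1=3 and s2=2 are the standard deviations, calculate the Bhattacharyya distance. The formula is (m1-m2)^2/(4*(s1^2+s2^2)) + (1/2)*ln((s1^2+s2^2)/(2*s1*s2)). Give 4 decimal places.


Bhattacharyya distance between two Gaussians:
DB = (m1-m2)^2/(4*(s1^2+s2^2)) + (1/2)*ln((s1^2+s2^2)/(2*s1*s2)).
(m1-m2)^2 = (1)^2 = 1.
s1^2+s2^2 = 9 + 4 = 13.
term1 = 1/52 = 0.019231.
term2 = 0.5*ln(13/12.0) = 0.040021.
DB = 0.019231 + 0.040021 = 0.0593

0.0593


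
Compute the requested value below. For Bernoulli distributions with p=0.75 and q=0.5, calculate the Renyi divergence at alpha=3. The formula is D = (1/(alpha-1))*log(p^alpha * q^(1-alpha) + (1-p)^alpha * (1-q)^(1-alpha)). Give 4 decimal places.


Renyi divergence of order alpha between Bernoulli distributions:
D = (1/(alpha-1))*log(p^alpha * q^(1-alpha) + (1-p)^alpha * (1-q)^(1-alpha)).
alpha = 3, p = 0.75, q = 0.5.
p^alpha * q^(1-alpha) = 0.75^3 * 0.5^-2 = 1.6875.
(1-p)^alpha * (1-q)^(1-alpha) = 0.25^3 * 0.5^-2 = 0.0625.
sum = 1.6875 + 0.0625 = 1.75.
D = (1/2)*log(1.75) = 0.2798

0.2798


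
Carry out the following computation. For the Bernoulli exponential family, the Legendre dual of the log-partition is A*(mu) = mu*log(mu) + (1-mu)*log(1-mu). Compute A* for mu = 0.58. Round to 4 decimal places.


Legendre transform for Bernoulli:
A*(mu) = mu*log(mu) + (1-mu)*log(1-mu).
mu = 0.58, 1-mu = 0.42.
mu*log(mu) = 0.58*log(0.58) = -0.315942.
(1-mu)*log(1-mu) = 0.42*log(0.42) = -0.36435.
A* = -0.315942 + -0.36435 = -0.6803

-0.6803


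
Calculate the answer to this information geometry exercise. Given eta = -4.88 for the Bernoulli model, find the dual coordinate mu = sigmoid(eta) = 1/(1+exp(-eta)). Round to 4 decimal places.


Dual coordinate (expectation parameter) for Bernoulli:
mu = 1/(1+exp(-eta)).
eta = -4.88.
exp(-eta) = exp(4.88) = 131.630664.
mu = 1/(1+131.630664) = 0.0075

0.0075


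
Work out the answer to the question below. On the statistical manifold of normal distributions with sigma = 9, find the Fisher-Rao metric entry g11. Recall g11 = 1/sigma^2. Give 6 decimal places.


For the 2-parameter normal family, the Fisher metric has:
  g11 = 1/sigma^2, g22 = 2/sigma^2.
sigma = 9, sigma^2 = 81.
g11 = 0.012346

0.012346


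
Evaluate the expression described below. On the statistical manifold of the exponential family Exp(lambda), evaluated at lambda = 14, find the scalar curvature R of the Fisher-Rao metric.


This family has a single free parameter, so its statistical manifold
is 1-dimensional. The Riemann curvature tensor of any 1-dimensional
Riemannian manifold vanishes identically, so R = 0.

0


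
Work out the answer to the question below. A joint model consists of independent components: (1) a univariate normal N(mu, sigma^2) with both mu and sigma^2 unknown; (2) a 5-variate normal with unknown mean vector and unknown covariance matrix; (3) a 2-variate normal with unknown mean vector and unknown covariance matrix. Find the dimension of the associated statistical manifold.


The dimension of a statistical manifold equals the number of free
(independent) real parameters of the model. For a product of independent
blocks the parameter counts add.
- normal (mu, sigma^2): 2.
- 5-variate normal: 5 (mean) + 5*6/2 = 15 (symmetric covariance) = 20.
- 2-variate normal: 2 (mean) + 2*3/2 = 3 (symmetric covariance) = 5.
Total = 2 + 20 + 5 = 27.
Dimension = 27

27


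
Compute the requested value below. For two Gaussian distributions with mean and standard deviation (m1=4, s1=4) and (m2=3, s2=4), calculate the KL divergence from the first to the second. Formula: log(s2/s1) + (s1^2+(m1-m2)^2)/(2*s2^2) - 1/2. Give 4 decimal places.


KL divergence between normal distributions:
KL = log(s2/s1) + (s1^2 + (m1-m2)^2)/(2*s2^2) - 1/2.
log(4/4) = 0.0.
(4^2 + (4-3)^2)/(2*4^2) = (16 + 1)/32 = 0.53125.
KL = 0.0 + 0.53125 - 0.5 = 0.0313

0.0313


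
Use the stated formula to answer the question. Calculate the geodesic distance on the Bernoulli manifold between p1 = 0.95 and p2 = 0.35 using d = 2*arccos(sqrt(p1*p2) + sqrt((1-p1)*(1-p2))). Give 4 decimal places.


Geodesic distance on Bernoulli manifold:
d(p1,p2) = 2*arccos(sqrt(p1*p2) + sqrt((1-p1)*(1-p2))).
sqrt(p1*p2) = sqrt(0.95*0.35) = 0.576628.
sqrt((1-p1)*(1-p2)) = sqrt(0.05*0.65) = 0.180278.
arg = 0.576628 + 0.180278 = 0.756906.
d = 2*arccos(0.756906) = 1.4245

1.4245


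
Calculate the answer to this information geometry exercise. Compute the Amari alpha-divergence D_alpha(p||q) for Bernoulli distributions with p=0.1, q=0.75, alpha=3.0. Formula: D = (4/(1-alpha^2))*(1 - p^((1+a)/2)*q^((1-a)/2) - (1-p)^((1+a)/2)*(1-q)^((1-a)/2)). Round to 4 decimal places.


Amari alpha-divergence:
D = (4/(1-alpha^2))*(1 - p^((1+a)/2)*q^((1-a)/2) - (1-p)^((1+a)/2)*(1-q)^((1-a)/2)).
alpha = 3.0, p = 0.1, q = 0.75.
e1 = (1+alpha)/2 = 2.0, e2 = (1-alpha)/2 = -1.0.
t1 = p^e1 * q^e2 = 0.1^2.0 * 0.75^-1.0 = 0.013333.
t2 = (1-p)^e1 * (1-q)^e2 = 0.9^2.0 * 0.25^-1.0 = 3.24.
4/(1-alpha^2) = -0.5.
D = -0.5*(1 - 0.013333 - 3.24) = 1.1267

1.1267


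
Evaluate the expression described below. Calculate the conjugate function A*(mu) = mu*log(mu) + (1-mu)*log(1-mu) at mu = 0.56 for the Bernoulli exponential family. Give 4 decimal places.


Legendre transform for Bernoulli:
A*(mu) = mu*log(mu) + (1-mu)*log(1-mu).
mu = 0.56, 1-mu = 0.44.
mu*log(mu) = 0.56*log(0.56) = -0.324698.
(1-mu)*log(1-mu) = 0.44*log(0.44) = -0.361231.
A* = -0.324698 + -0.361231 = -0.6859

-0.6859


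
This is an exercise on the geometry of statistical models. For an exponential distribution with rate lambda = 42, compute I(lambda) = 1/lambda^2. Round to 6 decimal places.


Fisher information for exponential: I(lambda) = 1/lambda^2.
lambda = 42, lambda^2 = 1764.
I = 1/1764 = 0.000567

0.000567


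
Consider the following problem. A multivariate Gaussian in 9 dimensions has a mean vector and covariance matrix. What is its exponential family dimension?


Exponential family dimension calculation:
For 9-dim MVN: mean has 9 params, covariance has 9*10/2 = 45 unique entries.
Total dim = 9 + 45 = 54.

54


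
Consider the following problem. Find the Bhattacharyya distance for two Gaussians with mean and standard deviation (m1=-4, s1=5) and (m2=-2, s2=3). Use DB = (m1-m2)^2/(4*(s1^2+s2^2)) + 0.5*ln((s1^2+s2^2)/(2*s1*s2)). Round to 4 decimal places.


Bhattacharyya distance between two Gaussians:
DB = (m1-m2)^2/(4*(s1^2+s2^2)) + (1/2)*ln((s1^2+s2^2)/(2*s1*s2)).
(m1-m2)^2 = (-2)^2 = 4.
s1^2+s2^2 = 25 + 9 = 34.
term1 = 4/136 = 0.029412.
term2 = 0.5*ln(34/30.0) = 0.062582.
DB = 0.029412 + 0.062582 = 0.0920

0.0920


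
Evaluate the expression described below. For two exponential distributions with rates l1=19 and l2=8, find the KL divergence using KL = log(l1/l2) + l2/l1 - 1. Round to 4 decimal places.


KL divergence for exponential family:
KL = log(l1/l2) + l2/l1 - 1.
log(19/8) = 0.864997.
8/19 = 0.421053.
KL = 0.864997 + 0.421053 - 1 = 0.2861

0.2861


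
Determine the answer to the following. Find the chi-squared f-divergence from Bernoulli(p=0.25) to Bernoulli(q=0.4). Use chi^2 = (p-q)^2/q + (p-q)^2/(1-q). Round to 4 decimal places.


Chi-squared divergence between Bernoulli distributions:
chi^2 = (p-q)^2/q + (p-q)^2/(1-q).
p = 0.25, q = 0.4, p-q = -0.15.
(p-q)^2 = 0.0225.
term1 = 0.0225/0.4 = 0.05625.
term2 = 0.0225/0.6 = 0.0375.
chi^2 = 0.05625 + 0.0375 = 0.0938

0.0938


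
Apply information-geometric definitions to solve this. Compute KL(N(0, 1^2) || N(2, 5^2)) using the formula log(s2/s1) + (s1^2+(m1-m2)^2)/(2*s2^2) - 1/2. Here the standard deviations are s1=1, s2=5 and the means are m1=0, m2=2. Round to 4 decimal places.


KL divergence between normal distributions:
KL = log(s2/s1) + (s1^2 + (m1-m2)^2)/(2*s2^2) - 1/2.
log(5/1) = 1.609438.
(1^2 + (0-2)^2)/(2*5^2) = (1 + 4)/50 = 0.1.
KL = 1.609438 + 0.1 - 0.5 = 1.2094

1.2094


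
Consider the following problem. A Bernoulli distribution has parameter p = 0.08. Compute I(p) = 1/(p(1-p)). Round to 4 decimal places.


For Bernoulli(p), Fisher information is I(p) = 1/(p*(1-p)).
p = 0.08, 1-p = 0.92.
p*(1-p) = 0.0736.
I(p) = 1/0.0736 = 13.5870

13.5870


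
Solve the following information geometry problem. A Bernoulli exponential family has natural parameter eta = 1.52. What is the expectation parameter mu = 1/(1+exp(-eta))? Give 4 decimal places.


Dual coordinate (expectation parameter) for Bernoulli:
mu = 1/(1+exp(-eta)).
eta = 1.52.
exp(-eta) = exp(-1.52) = 0.218712.
mu = 1/(1+0.218712) = 0.8205

0.8205


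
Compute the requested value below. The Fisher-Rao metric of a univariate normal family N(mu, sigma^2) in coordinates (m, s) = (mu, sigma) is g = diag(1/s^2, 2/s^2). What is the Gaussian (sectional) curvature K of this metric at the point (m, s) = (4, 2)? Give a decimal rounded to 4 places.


The metric has the form g = (A dm^2 + B ds^2)/s^2 with A = 1, B = 2.
Substitute u = sqrt(A/B)*m: g = B*(du^2 + ds^2)/s^2, i.e. B times the
Poincare upper half-plane metric, which has constant Gaussian curvature -1.
Scaling a 2D metric by a constant c divides the Gaussian curvature by c,
so K = -1/B = -1/(2) = -0.5000 everywhere (the point (m, s) = (4, 2) is irrelevant:
the curvature is constant).
The requested Gaussian curvature is K = -0.5000.

-0.5000


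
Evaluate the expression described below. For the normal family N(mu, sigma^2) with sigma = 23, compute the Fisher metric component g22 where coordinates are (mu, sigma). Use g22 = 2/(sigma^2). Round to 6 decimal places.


For the 2-parameter normal family, the Fisher metric has:
  g11 = 1/sigma^2, g22 = 2/sigma^2.
sigma = 23, sigma^2 = 529.
g22 = 0.003781

0.003781


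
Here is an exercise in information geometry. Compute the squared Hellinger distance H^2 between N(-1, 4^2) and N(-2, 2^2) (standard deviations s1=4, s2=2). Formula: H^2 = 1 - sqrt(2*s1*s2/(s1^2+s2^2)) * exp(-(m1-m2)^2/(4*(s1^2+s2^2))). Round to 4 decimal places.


Squared Hellinger distance for Gaussians:
H^2 = 1 - sqrt(2*s1*s2/(s1^2+s2^2)) * exp(-(m1-m2)^2/(4*(s1^2+s2^2))).
s1^2 = 16, s2^2 = 4, s1^2+s2^2 = 20.
sqrt(2*4*2/(20)) = 0.894427.
(m1-m2)^2 = (1)^2 = 1.
exp(-1/(4*20)) = exp(-0.0125) = 0.987578.
H^2 = 1 - 0.894427*0.987578 = 0.1167

0.1167


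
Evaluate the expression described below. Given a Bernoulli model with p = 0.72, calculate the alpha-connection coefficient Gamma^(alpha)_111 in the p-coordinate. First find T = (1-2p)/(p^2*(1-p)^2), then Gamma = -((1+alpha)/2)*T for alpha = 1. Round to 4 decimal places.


Skewness (Amari-Chentsov) tensor: T = (1-2p)/(p^2*(1-p)^2).
p = 0.72, 1-2p = -0.44, p^2 = 0.5184, (1-p)^2 = 0.0784.
T = -0.44/(0.5184 * 0.0784) = -10.82609.
In the p-coordinate, Gamma^(alpha) = Gamma^(0) - (alpha/2)*T with Gamma^(0) = (1/2)*g'(p) = -T/2,
so Gamma^(alpha) = -((1+alpha)/2)*T.
alpha = 1, -(1+alpha)/2 = -1.0.
Gamma = -1.0 * -10.82609 = 10.8261

10.8261


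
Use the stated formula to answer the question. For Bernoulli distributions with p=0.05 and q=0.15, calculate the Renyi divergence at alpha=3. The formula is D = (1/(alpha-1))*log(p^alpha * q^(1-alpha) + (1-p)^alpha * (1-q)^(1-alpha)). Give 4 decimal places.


Renyi divergence of order alpha between Bernoulli distributions:
D = (1/(alpha-1))*log(p^alpha * q^(1-alpha) + (1-p)^alpha * (1-q)^(1-alpha)).
alpha = 3, p = 0.05, q = 0.15.
p^alpha * q^(1-alpha) = 0.05^3 * 0.15^-2 = 0.005556.
(1-p)^alpha * (1-q)^(1-alpha) = 0.95^3 * 0.85^-2 = 1.186678.
sum = 0.005556 + 1.186678 = 1.192234.
D = (1/2)*log(1.192234) = 0.0879

0.0879


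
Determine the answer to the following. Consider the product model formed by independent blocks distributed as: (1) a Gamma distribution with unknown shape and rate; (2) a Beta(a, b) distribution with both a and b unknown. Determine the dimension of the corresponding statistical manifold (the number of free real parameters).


The dimension of a statistical manifold equals the number of free
(independent) real parameters of the model. For a product of independent
blocks the parameter counts add.
- Gamma (shape, rate): 2.
- Beta (a, b): 2.
Total = 2 + 2 = 4.
Dimension = 4

4


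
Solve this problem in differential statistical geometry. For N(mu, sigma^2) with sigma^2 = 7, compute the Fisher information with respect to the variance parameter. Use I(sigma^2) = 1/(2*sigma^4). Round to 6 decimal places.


Fisher information for variance: I(sigma^2) = 1/(2*sigma^4).
sigma^2 = 7, so sigma^4 = 49.
I = 1/(2*49) = 1/98 = 0.010204

0.010204


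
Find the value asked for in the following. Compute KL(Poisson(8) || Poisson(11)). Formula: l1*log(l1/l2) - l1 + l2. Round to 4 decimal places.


KL divergence for Poisson:
KL = l1*log(l1/l2) - l1 + l2.
l1 = 8, l2 = 11.
log(8/11) = -0.318454.
l1*log(l1/l2) = 8 * -0.318454 = -2.54763.
KL = -2.54763 - 8 + 11 = 0.4524

0.4524


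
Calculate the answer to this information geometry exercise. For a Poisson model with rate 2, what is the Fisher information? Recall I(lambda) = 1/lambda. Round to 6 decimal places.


Fisher information for Poisson: I(lambda) = 1/lambda.
lambda = 2.
I(lambda) = 1/2 = 0.500000

0.500000


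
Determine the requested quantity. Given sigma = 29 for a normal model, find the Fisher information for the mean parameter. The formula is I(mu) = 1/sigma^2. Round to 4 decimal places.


The Fisher information for the mean of a normal distribution is I(mu) = 1/sigma^2.
sigma = 29, so sigma^2 = 841.
I(mu) = 1/841 = 0.0012

0.0012


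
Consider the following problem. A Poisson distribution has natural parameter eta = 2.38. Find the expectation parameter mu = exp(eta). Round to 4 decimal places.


Expectation parameter for Poisson exponential family:
mu = exp(eta).
eta = 2.38.
mu = exp(2.38) = 10.8049

10.8049


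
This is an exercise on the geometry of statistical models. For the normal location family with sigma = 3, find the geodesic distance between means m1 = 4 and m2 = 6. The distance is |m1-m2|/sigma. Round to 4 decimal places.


On the fixed-variance normal subfamily, geodesic distance = |m1-m2|/sigma.
|4 - 6| = 2.
sigma = 3.
d = 2/3 = 0.6667

0.6667


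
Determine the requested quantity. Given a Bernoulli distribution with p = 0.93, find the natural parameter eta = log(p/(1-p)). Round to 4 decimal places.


Natural parameter for Bernoulli: eta = log(p/(1-p)).
p = 0.93, 1-p = 0.07.
p/(1-p) = 13.285714.
eta = log(13.285714) = 2.5867

2.5867


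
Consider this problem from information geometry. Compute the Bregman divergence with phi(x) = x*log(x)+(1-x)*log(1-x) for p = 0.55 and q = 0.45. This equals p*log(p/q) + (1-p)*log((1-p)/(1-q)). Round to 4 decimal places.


Bregman divergence with negative entropy generator:
D = p*log(p/q) + (1-p)*log((1-p)/(1-q)).
p = 0.55, q = 0.45.
p*log(p/q) = 0.55*log(0.55/0.45) = 0.110369.
(1-p)*log((1-p)/(1-q)) = 0.45*log(0.45/0.55) = -0.090302.
D = 0.110369 + -0.090302 = 0.0201

0.0201


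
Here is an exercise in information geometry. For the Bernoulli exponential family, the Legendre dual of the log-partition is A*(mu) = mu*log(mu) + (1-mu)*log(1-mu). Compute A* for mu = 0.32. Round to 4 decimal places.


Legendre transform for Bernoulli:
A*(mu) = mu*log(mu) + (1-mu)*log(1-mu).
mu = 0.32, 1-mu = 0.68.
mu*log(mu) = 0.32*log(0.32) = -0.364619.
(1-mu)*log(1-mu) = 0.68*log(0.68) = -0.26225.
A* = -0.364619 + -0.26225 = -0.6269

-0.6269


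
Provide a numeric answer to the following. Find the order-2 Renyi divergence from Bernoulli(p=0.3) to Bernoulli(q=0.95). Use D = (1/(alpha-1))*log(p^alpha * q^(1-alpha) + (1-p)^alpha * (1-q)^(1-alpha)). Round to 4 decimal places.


Renyi divergence of order alpha between Bernoulli distributions:
D = (1/(alpha-1))*log(p^alpha * q^(1-alpha) + (1-p)^alpha * (1-q)^(1-alpha)).
alpha = 2, p = 0.3, q = 0.95.
p^alpha * q^(1-alpha) = 0.3^2 * 0.95^-1 = 0.094737.
(1-p)^alpha * (1-q)^(1-alpha) = 0.7^2 * 0.05^-1 = 9.8.
sum = 0.094737 + 9.8 = 9.894737.
D = (1/1)*log(9.894737) = 2.2920

2.2920


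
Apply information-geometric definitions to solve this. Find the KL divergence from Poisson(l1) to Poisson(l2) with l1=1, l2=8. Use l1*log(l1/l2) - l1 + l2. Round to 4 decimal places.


KL divergence for Poisson:
KL = l1*log(l1/l2) - l1 + l2.
l1 = 1, l2 = 8.
log(1/8) = -2.079442.
l1*log(l1/l2) = 1 * -2.079442 = -2.079442.
KL = -2.079442 - 1 + 8 = 4.9206

4.9206


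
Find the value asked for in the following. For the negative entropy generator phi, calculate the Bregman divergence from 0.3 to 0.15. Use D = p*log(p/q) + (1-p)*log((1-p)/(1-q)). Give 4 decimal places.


Bregman divergence with negative entropy generator:
D = p*log(p/q) + (1-p)*log((1-p)/(1-q)).
p = 0.3, q = 0.15.
p*log(p/q) = 0.3*log(0.3/0.15) = 0.207944.
(1-p)*log((1-p)/(1-q)) = 0.7*log(0.7/0.85) = -0.135909.
D = 0.207944 + -0.135909 = 0.0720

0.0720


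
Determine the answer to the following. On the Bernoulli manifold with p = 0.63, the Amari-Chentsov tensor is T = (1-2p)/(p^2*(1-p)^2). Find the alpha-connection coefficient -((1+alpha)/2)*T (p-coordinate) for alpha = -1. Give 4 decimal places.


Skewness (Amari-Chentsov) tensor: T = (1-2p)/(p^2*(1-p)^2).
p = 0.63, 1-2p = -0.26, p^2 = 0.3969, (1-p)^2 = 0.1369.
T = -0.26/(0.3969 * 0.1369) = -4.785076.
In the p-coordinate, Gamma^(alpha) = Gamma^(0) - (alpha/2)*T with Gamma^(0) = (1/2)*g'(p) = -T/2,
so Gamma^(alpha) = -((1+alpha)/2)*T.
alpha = -1, -(1+alpha)/2 = 0.0.
Gamma = 0.0 * -4.785076 = 0.0000

0.0000


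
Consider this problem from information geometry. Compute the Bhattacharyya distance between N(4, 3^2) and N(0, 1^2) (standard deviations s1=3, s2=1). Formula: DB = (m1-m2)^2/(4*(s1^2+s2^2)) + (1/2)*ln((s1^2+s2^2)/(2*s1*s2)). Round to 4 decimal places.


Bhattacharyya distance between two Gaussians:
DB = (m1-m2)^2/(4*(s1^2+s2^2)) + (1/2)*ln((s1^2+s2^2)/(2*s1*s2)).
(m1-m2)^2 = (4)^2 = 16.
s1^2+s2^2 = 9 + 1 = 10.
term1 = 16/40 = 0.4.
term2 = 0.5*ln(10/6.0) = 0.255413.
DB = 0.4 + 0.255413 = 0.6554

0.6554


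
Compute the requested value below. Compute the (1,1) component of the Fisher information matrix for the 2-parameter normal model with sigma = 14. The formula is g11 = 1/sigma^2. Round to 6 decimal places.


For the 2-parameter normal family, the Fisher metric has:
  g11 = 1/sigma^2, g22 = 2/sigma^2.
sigma = 14, sigma^2 = 196.
g11 = 0.005102

0.005102


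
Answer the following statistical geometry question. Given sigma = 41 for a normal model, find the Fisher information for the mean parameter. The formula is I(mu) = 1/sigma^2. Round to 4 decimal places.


The Fisher information for the mean of a normal distribution is I(mu) = 1/sigma^2.
sigma = 41, so sigma^2 = 1681.
I(mu) = 1/1681 = 0.0006

0.0006


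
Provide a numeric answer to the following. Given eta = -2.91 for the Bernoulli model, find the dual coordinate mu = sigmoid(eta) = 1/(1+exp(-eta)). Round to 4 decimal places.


Dual coordinate (expectation parameter) for Bernoulli:
mu = 1/(1+exp(-eta)).
eta = -2.91.
exp(-eta) = exp(2.91) = 18.356799.
mu = 1/(1+18.356799) = 0.0517

0.0517


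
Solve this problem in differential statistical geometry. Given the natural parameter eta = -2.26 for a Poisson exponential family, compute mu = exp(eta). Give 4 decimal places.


Expectation parameter for Poisson exponential family:
mu = exp(eta).
eta = -2.26.
mu = exp(-2.26) = 0.1044

0.1044


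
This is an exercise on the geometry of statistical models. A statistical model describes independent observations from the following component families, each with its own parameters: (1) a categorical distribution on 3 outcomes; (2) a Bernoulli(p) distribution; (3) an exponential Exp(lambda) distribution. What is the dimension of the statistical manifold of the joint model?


The dimension of a statistical manifold equals the number of free
(independent) real parameters of the model. For a product of independent
blocks the parameter counts add.
- categorical on 3 outcomes (probabilities sum to 1): 3-1 = 2.
- Bernoulli (p): 1.
- exponential (lambda): 1.
Total = 2 + 1 + 1 = 4.
Dimension = 4

4


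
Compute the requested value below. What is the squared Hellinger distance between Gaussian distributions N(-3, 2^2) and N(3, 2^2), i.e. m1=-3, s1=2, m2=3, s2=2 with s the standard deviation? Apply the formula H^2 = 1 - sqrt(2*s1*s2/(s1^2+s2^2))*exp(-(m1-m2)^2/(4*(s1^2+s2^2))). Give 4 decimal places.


Squared Hellinger distance for Gaussians:
H^2 = 1 - sqrt(2*s1*s2/(s1^2+s2^2)) * exp(-(m1-m2)^2/(4*(s1^2+s2^2))).
s1^2 = 4, s2^2 = 4, s1^2+s2^2 = 8.
sqrt(2*2*2/(8)) = 1.0.
(m1-m2)^2 = (-6)^2 = 36.
exp(-36/(4*8)) = exp(-1.125) = 0.324652.
H^2 = 1 - 1.0*0.324652 = 0.6753

0.6753


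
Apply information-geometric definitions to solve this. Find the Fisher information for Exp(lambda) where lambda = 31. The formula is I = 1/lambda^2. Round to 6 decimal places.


Fisher information for exponential: I(lambda) = 1/lambda^2.
lambda = 31, lambda^2 = 961.
I = 1/961 = 0.001041

0.001041


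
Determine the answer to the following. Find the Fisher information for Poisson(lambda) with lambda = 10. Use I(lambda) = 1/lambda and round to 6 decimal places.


Fisher information for Poisson: I(lambda) = 1/lambda.
lambda = 10.
I(lambda) = 1/10 = 0.100000

0.100000


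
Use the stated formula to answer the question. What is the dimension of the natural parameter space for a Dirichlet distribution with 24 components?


Exponential family dimension calculation:
Dirichlet with 24 components has 24 natural parameters.

24


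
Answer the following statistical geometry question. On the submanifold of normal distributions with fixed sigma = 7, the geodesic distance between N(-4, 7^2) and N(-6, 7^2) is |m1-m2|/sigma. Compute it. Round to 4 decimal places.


On the fixed-variance normal subfamily, geodesic distance = |m1-m2|/sigma.
|-4 - -6| = 2.
sigma = 7.
d = 2/7 = 0.2857

0.2857


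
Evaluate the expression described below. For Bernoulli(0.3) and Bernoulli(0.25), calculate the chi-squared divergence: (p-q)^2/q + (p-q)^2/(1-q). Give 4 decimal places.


Chi-squared divergence between Bernoulli distributions:
chi^2 = (p-q)^2/q + (p-q)^2/(1-q).
p = 0.3, q = 0.25, p-q = 0.05.
(p-q)^2 = 0.0025.
term1 = 0.0025/0.25 = 0.01.
term2 = 0.0025/0.75 = 0.003333.
chi^2 = 0.01 + 0.003333 = 0.0133

0.0133


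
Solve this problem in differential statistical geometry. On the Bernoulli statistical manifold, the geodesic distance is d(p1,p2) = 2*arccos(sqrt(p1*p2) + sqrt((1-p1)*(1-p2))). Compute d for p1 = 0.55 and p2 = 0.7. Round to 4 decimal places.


Geodesic distance on Bernoulli manifold:
d(p1,p2) = 2*arccos(sqrt(p1*p2) + sqrt((1-p1)*(1-p2))).
sqrt(p1*p2) = sqrt(0.55*0.7) = 0.620484.
sqrt((1-p1)*(1-p2)) = sqrt(0.45*0.3) = 0.367423.
arg = 0.620484 + 0.367423 = 0.987907.
d = 2*arccos(0.987907) = 0.3113

0.3113


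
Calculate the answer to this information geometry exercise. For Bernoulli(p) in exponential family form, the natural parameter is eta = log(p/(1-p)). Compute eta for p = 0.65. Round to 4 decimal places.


Natural parameter for Bernoulli: eta = log(p/(1-p)).
p = 0.65, 1-p = 0.35.
p/(1-p) = 1.857143.
eta = log(1.857143) = 0.6190

0.6190
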